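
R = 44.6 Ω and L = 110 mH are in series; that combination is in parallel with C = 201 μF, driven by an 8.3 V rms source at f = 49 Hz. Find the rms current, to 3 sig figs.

440 mA

ω = 2πf = 307.9 rad/s
X_L = ωL = 33.9 Ω
X_C = 1/(ωC) = 16.2 Ω
Branch 1 (R+jX_L): Z₁ = 44.6 + j33.9 Ω, |Z₁| = 56.0 Ω
Branch 2 (−jX_C): Z₂ = −j16.2 Ω
Parallel: Z = Z₁Z₂/(Z₁+Z₂), |Z| = 18.9 Ω, ∠Z = -74.4°
I = V/|Z| = 8.3/18.9 = 440 mA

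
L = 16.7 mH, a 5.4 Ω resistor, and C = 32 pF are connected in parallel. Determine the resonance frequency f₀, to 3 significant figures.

ω₀ = 1/√(LC) = 1/√(0.0167 × 3.2e-11) = 1.368e+06 rad/s
f₀ = ω₀/(2π) = 218 kHz

218 kHz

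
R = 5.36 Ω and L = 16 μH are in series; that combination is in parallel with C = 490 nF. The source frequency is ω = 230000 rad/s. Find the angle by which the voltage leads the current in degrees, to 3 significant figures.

X_L = ωL = 3.68 Ω
X_C = 1/(ωC) = 8.87 Ω
Branch 1 (R+jX_L): Z₁ = 5.36 + j3.68 Ω, |Z₁| = 6.50 Ω
Branch 2 (−jX_C): Z₂ = −j8.87 Ω
Parallel: Z = Z₁Z₂/(Z₁+Z₂), |Z| = 7.73 Ω, ∠Z = -11.4°

-11.4°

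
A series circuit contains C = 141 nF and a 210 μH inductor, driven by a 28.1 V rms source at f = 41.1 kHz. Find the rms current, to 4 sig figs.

1.050 A

ω = 2πf = 258200 rad/s
X_L = ωL = 54.23 Ω
X_C = 1/(ωC) = 27.46 Ω
Net reactance X = X_L − X_C = 26.77 Ω
Z = j26.77 Ω
|Z| = √(0² + 26.77²) = 26.77 Ω
I = V/|Z| = 28.1/26.77 = 1.050 A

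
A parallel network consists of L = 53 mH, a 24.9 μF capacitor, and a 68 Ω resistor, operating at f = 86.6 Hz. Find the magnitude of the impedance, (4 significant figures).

ω = 2πf = 544.1 rad/s
X_L = ωL = 28.84 Ω
X_C = 1/(ωC) = 73.81 Ω
Parallel: admittances add. Y = 1/R + 1/(jωL) + jωC
Y = (0.01471 − j0.02113) S
|Y| = 0.02574 S → |Z| = 1/|Y| = 38.85 Ω, ∠Z = −∠Y = 55.16°

38.85 Ω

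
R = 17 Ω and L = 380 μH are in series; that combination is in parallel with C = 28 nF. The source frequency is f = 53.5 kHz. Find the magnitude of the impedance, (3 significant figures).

500 Ω

ω = 2πf = 336200 rad/s
X_L = ωL = 128 Ω
X_C = 1/(ωC) = 106 Ω
Branch 1 (R+jX_L): Z₁ = 17.0 + j128 Ω, |Z₁| = 129 Ω
Branch 2 (−jX_C): Z₂ = −j106 Ω
Parallel: Z = Z₁Z₂/(Z₁+Z₂), |Z| = 500 Ω, ∠Z = -59.2°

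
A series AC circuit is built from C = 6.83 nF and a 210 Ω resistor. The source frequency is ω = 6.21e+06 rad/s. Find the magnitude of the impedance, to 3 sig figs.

X_C = 1/(ωC) = 23.6 Ω
Z = 210 − j23.6 Ω
|Z| = √(210² + 23.6²) = 211 Ω

211 Ω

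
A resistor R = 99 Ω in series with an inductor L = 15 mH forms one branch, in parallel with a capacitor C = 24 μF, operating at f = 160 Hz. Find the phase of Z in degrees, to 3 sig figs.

ω = 2πf = 1005 rad/s
X_L = ωL = 15.1 Ω
X_C = 1/(ωC) = 41.4 Ω
Branch 1 (R+jX_L): Z₁ = 99.0 + j15.1 Ω, |Z₁| = 100 Ω
Branch 2 (−jX_C): Z₂ = −j41.4 Ω
Parallel: Z = Z₁Z₂/(Z₁+Z₂), |Z| = 40.5 Ω, ∠Z = -66.4°

-66.4°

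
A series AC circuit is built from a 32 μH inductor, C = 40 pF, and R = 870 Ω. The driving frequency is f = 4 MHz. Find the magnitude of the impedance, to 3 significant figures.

891 Ω

ω = 2πf = 2.513e+07 rad/s
X_L = ωL = 804 Ω
X_C = 1/(ωC) = 995 Ω
Net reactance X = X_L − X_C = -190 Ω
Z = 870 − j190 Ω
|Z| = √(870² + 190²) = 891 Ω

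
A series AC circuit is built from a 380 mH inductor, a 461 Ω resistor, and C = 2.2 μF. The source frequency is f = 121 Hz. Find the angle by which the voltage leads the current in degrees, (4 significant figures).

-33.83°

ω = 2πf = 760.3 rad/s
X_L = ωL = 288.9 Ω
X_C = 1/(ωC) = 597.9 Ω
Net reactance X = X_L − X_C = -309.0 Ω
Z = 461.0 − j309.0 Ω
|Z| = √(461.0² + 309.0²) = 555.0 Ω
∠Z = arctan(-309.0/461.0) = -33.83°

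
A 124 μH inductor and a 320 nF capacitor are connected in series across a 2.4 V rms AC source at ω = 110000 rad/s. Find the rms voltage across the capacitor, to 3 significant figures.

4.62 V

X_L = ωL = 13.6 Ω
X_C = 1/(ωC) = 28.4 Ω
Net reactance X = X_L − X_C = -14.8 Ω
Z = − j14.8 Ω
|Z| = √(0² + 14.8²) = 14.8 Ω
I = V/|Z| = 163 mA
V_C = I·|Z_C| = 0.163 × 28.4 = 4.62 V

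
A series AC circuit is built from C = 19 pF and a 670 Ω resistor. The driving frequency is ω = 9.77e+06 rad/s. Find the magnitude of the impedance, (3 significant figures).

X_C = 1/(ωC) = 5390 Ω
Z = 670 − j5390 Ω
|Z| = √(670² + 5390²) = 5430 Ω

5430 Ω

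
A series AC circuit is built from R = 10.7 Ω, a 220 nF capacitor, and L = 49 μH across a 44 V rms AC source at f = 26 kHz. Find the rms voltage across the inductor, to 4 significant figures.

ω = 2πf = 163400 rad/s
X_L = ωL = 8.005 Ω
X_C = 1/(ωC) = 27.82 Ω
Net reactance X = X_L − X_C = -19.82 Ω
Z = 10.70 − j19.82 Ω
|Z| = √(10.70² + 19.82²) = 22.52 Ω
I = V/|Z| = 1.954 A
V_L = I·|Z_L| = 1.954 × 8.005 = 15.64 V

15.64 V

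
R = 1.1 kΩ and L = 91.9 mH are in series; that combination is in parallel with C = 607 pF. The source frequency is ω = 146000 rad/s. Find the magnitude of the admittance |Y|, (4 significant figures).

X_L = ωL = 13420 Ω
X_C = 1/(ωC) = 11280 Ω
Branch 1 (R+jX_L): Z₁ = 1100 + j13420 Ω, |Z₁| = 13460 Ω
Branch 2 (−jX_C): Z₂ = −j11280 Ω
Parallel: Z = Z₁Z₂/(Z₁+Z₂), |Z| = 63280 Ω, ∠Z = -67.41°
|Y| = 1/|Z| = 15.80 μS

15.80 μS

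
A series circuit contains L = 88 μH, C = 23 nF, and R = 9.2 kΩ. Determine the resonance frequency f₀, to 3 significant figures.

112 kHz

ω₀ = 1/√(LC) = 1/√(8.8e-05 × 2.3e-08) = 702900 rad/s
f₀ = ω₀/(2π) = 112 kHz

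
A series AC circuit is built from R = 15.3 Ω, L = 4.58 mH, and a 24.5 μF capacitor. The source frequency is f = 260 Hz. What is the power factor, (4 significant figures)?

ω = 2πf = 1634 rad/s
X_L = ωL = 7.482 Ω
X_C = 1/(ωC) = 24.99 Ω
Net reactance X = X_L − X_C = -17.50 Ω
Z = 15.30 − j17.50 Ω
|Z| = √(15.30² + 17.50²) = 23.25 Ω
∠Z = arctan(-17.50/15.30) = -48.84°
cos φ = cos(-48.84°) = 0.6581

0.6581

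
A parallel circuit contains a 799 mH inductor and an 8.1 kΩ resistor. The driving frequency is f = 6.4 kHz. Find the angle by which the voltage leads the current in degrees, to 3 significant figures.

14.1°

ω = 2πf = 40210 rad/s
X_L = ωL = 32100 Ω
Parallel: admittances add. Y = 1/R + 1/(jωL)
Y = (0.000123 − j3.11e-05) S
|Y| = 0.000127 S → |Z| = 1/|Y| = 7850 Ω, ∠Z = −∠Y = 14.1°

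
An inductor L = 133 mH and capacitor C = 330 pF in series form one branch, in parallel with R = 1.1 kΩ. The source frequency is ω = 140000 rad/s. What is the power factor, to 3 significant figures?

X_L = ωL = 18600 Ω
X_C = 1/(ωC) = 21600 Ω
Branch 1: Z₁ = R = 1100 Ω
Branch 2 (series LC): Z₂ = j(X_L − X_C) = −j3030 Ω
Parallel: Z = Z₁Z₂/(Z₁+Z₂), |Z| = 1030 Ω, ∠Z = -20.0°
cos φ = cos(-20.0°) = 0.940

0.940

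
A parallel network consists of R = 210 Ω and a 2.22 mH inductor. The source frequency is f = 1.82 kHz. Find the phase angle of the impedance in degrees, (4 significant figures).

83.11°

ω = 2πf = 11440 rad/s
X_L = ωL = 25.39 Ω
Parallel: admittances add. Y = 1/R + 1/(jωL)
Y = (0.004762 − j0.03939) S
|Y| = 0.03968 S → |Z| = 1/|Y| = 25.20 Ω, ∠Z = −∠Y = 83.11°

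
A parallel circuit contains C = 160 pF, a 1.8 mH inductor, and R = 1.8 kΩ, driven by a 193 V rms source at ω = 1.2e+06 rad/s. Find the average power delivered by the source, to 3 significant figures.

20.7 W

X_L = ωL = 2160 Ω
X_C = 1/(ωC) = 5210 Ω
Parallel: admittances add. Y = 1/R + 1/(jωL) + jωC
Y = (0.000556 − j0.000271) S
|Y| = 0.000618 S → |Z| = 1/|Y| = 1620 Ω, ∠Z = −∠Y = 26.0°
I = V/|Z| = 119 mA
P = VI cos φ = 193 × 0.119 × cos(26.0°) = 20.7 W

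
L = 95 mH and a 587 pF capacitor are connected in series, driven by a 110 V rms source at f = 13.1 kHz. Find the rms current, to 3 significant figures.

ω = 2πf = 82310 rad/s
X_L = ωL = 7820 Ω
X_C = 1/(ωC) = 20700 Ω
Net reactance X = X_L − X_C = -12900 Ω
Z = − j12900 Ω
|Z| = √(0² + 12900²) = 12900 Ω
I = V/|Z| = 110/12900 = 8.54 mA

8.54 mA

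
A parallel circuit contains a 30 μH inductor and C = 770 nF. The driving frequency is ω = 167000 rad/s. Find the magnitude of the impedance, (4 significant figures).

X_L = ωL = 5.010 Ω
X_C = 1/(ωC) = 7.777 Ω
Parallel: admittances add. Y = 1/(jωL) + jωC
Y = (0 − j0.07101) S
|Y| = 0.07101 S → |Z| = 1/|Y| = 14.08 Ω, ∠Z = −∠Y = 90.00°

14.08 Ω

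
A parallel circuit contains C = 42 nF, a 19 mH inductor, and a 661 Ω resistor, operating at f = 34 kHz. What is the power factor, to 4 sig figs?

ω = 2πf = 213600 rad/s
X_L = ωL = 4059 Ω
X_C = 1/(ωC) = 111.5 Ω
Parallel: admittances add. Y = 1/R + 1/(jωL) + jωC
Y = (0.001513 + j0.008726) S
|Y| = 0.008856 S → |Z| = 1/|Y| = 112.9 Ω, ∠Z = −∠Y = -80.16°
cos φ = cos(-80.16°) = 0.1708

0.1708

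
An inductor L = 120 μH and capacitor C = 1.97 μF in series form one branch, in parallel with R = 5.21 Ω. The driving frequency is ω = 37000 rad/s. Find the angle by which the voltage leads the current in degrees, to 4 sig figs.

-29.31°

X_L = ωL = 4.440 Ω
X_C = 1/(ωC) = 13.72 Ω
Branch 1: Z₁ = R = 5.210 Ω
Branch 2 (series LC): Z₂ = j(X_L − X_C) = −j9.279 Ω
Parallel: Z = Z₁Z₂/(Z₁+Z₂), |Z| = 4.543 Ω, ∠Z = -29.31°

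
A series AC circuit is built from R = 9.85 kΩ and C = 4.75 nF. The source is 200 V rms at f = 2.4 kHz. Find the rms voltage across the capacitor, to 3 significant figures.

ω = 2πf = 15080 rad/s
X_C = 1/(ωC) = 14000 Ω
Z = 9850 − j14000 Ω
|Z| = √(9850² + 14000²) = 17100 Ω
I = V/|Z| = 11.7 mA
V_C = I·|Z_C| = 0.0117 × 14000 = 163 V

163 V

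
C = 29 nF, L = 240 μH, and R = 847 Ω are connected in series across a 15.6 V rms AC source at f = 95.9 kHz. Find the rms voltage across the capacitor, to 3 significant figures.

ω = 2πf = 602600 rad/s
X_L = ωL = 145 Ω
X_C = 1/(ωC) = 57.2 Ω
Net reactance X = X_L − X_C = 87.4 Ω
Z = 847 + j87.4 Ω
|Z| = √(847² + 87.4²) = 851 Ω
I = V/|Z| = 18.3 mA
V_C = I·|Z_C| = 0.0183 × 57.2 = 1.05 V

1.05 V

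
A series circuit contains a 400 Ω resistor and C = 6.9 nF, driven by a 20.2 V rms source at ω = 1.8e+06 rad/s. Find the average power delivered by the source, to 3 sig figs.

X_C = 1/(ωC) = 80.5 Ω
Z = 400 − j80.5 Ω
|Z| = √(400² + 80.5²) = 408 Ω
∠Z = arctan(-80.5/400) = -11.4°
I = V/|Z| = 49.5 mA
P = VI cos φ = 20.2 × 0.0495 × cos(-11.4°) = 980 mW

980 mW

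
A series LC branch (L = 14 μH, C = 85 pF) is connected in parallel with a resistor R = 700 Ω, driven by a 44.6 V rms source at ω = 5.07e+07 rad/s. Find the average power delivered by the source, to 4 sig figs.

2.842 W

X_L = ωL = 709.8 Ω
X_C = 1/(ωC) = 232.0 Ω
Branch 1: Z₁ = R = 700.0 Ω
Branch 2 (series LC): Z₂ = j(X_L − X_C) = j477.8 Ω
Parallel: Z = Z₁Z₂/(Z₁+Z₂), |Z| = 394.6 Ω, ∠Z = 55.69°
I = V/|Z| = 113.0 mA
P = VI cos φ = 44.6 × 0.1130 × cos(55.69°) = 2.842 W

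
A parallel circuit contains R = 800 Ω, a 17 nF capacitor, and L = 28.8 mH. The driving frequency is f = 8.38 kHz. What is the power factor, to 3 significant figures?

ω = 2πf = 52650 rad/s
X_L = ωL = 1520 Ω
X_C = 1/(ωC) = 1120 Ω
Parallel: admittances add. Y = 1/R + 1/(jωL) + jωC
Y = (0.00125 + j0.000236) S
|Y| = 0.00127 S → |Z| = 1/|Y| = 786 Ω, ∠Z = −∠Y = -10.7°
cos φ = cos(-10.7°) = 0.983

0.983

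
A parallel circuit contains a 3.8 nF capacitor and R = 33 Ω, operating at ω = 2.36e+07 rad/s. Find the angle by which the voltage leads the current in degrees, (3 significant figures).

X_C = 1/(ωC) = 11.2 Ω
Parallel: admittances add. Y = 1/R + jωC
Y = (0.0303 + j0.0897) S
|Y| = 0.0947 S → |Z| = 1/|Y| = 10.6 Ω, ∠Z = −∠Y = -71.3°

-71.3°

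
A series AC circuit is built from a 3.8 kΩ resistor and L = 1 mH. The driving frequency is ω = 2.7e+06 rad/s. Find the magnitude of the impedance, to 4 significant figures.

4662 Ω

X_L = ωL = 2700 Ω
Z = 3800 + j2700 Ω
|Z| = √(3800² + 2700²) = 4662 Ω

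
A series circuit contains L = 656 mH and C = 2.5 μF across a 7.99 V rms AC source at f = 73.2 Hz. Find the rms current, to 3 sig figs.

14.1 mA

ω = 2πf = 459.9 rad/s
X_L = ωL = 302 Ω
X_C = 1/(ωC) = 870 Ω
Net reactance X = X_L − X_C = -568 Ω
Z = − j568 Ω
|Z| = √(0² + 568²) = 568 Ω
I = V/|Z| = 7.99/568 = 14.1 mA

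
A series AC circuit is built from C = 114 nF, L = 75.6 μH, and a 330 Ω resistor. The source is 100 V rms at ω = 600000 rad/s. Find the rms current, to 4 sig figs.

301.7 mA

X_L = ωL = 45.36 Ω
X_C = 1/(ωC) = 14.62 Ω
Net reactance X = X_L − X_C = 30.74 Ω
Z = 330.0 + j30.74 Ω
|Z| = √(330.0² + 30.74²) = 331.4 Ω
I = V/|Z| = 100/331.4 = 301.7 mA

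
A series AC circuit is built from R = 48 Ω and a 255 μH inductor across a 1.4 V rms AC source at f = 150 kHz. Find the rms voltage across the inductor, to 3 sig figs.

ω = 2πf = 942500 rad/s
X_L = ωL = 240 Ω
Z = 48.0 + j240 Ω
|Z| = √(48.0² + 240²) = 245 Ω
I = V/|Z| = 5.71 mA
V_L = I·|Z_L| = 0.00571 × 240 = 1.37 V

1.37 V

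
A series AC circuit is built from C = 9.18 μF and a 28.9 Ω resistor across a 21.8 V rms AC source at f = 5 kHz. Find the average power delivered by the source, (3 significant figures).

ω = 2πf = 31420 rad/s
X_C = 1/(ωC) = 3.47 Ω
Z = 28.9 − j3.47 Ω
|Z| = √(28.9² + 3.47²) = 29.1 Ω
∠Z = arctan(-3.47/28.9) = -6.84°
I = V/|Z| = 749 mA
P = VI cos φ = 21.8 × 0.749 × cos(-6.84°) = 16.2 W

16.2 W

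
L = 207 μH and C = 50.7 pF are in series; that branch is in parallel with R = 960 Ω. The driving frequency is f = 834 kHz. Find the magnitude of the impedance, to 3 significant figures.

ω = 2πf = 5.24e+06 rad/s
X_L = ωL = 1080 Ω
X_C = 1/(ωC) = 3760 Ω
Branch 1: Z₁ = R = 960 Ω
Branch 2 (series LC): Z₂ = j(X_L − X_C) = −j2680 Ω
Parallel: Z = Z₁Z₂/(Z₁+Z₂), |Z| = 904 Ω, ∠Z = -19.7°

904 Ω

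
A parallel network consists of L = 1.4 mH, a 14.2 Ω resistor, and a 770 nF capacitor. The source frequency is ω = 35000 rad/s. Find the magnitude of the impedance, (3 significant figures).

X_L = ωL = 49.0 Ω
X_C = 1/(ωC) = 37.1 Ω
Parallel: admittances add. Y = 1/R + 1/(jωL) + jωC
Y = (0.0704 + j0.00654) S
|Y| = 0.0707 S → |Z| = 1/|Y| = 14.1 Ω, ∠Z = −∠Y = -5.31°

14.1 Ω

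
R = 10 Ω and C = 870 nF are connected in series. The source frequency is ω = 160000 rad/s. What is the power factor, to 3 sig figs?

X_C = 1/(ωC) = 7.18 Ω
Z = 10.0 − j7.18 Ω
|Z| = √(10.0² + 7.18²) = 12.3 Ω
∠Z = arctan(-7.18/10.0) = -35.7°
cos φ = cos(-35.7°) = 0.812

0.812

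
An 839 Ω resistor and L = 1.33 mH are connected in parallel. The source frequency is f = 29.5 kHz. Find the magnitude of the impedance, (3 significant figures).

237 Ω

ω = 2πf = 185400 rad/s
X_L = ωL = 247 Ω
Parallel: admittances add. Y = 1/R + 1/(jωL)
Y = (0.00119 − j0.00406) S
|Y| = 0.00423 S → |Z| = 1/|Y| = 237 Ω, ∠Z = −∠Y = 73.6°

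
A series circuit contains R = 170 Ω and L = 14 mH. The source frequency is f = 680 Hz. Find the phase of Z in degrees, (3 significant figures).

ω = 2πf = 4273 rad/s
X_L = ωL = 59.8 Ω
Z = 170 + j59.8 Ω
|Z| = √(170² + 59.8²) = 180 Ω
∠Z = arctan(59.8/170) = 19.4°

19.4°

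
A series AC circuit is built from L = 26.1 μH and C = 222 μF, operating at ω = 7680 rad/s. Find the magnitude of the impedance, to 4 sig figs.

X_L = ωL = 0.2004 Ω
X_C = 1/(ωC) = 0.5865 Ω
Net reactance X = X_L − X_C = -0.3861 Ω
Z = − j0.3861 Ω
|Z| = √(0² + 0.3861²) = 0.3861 Ω

0.3861 Ω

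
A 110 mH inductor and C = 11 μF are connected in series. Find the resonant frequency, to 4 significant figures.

144.7 Hz

ω₀ = 1/√(LC) = 1/√(0.11 × 1.1e-05) = 909.1 rad/s
f₀ = ω₀/(2π) = 144.7 Hz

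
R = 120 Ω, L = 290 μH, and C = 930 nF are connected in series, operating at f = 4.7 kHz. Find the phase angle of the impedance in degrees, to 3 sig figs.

ω = 2πf = 29530 rad/s
X_L = ωL = 8.56 Ω
X_C = 1/(ωC) = 36.4 Ω
Net reactance X = X_L − X_C = -27.8 Ω
Z = 120 − j27.8 Ω
|Z| = √(120² + 27.8²) = 123 Ω
∠Z = arctan(-27.8/120) = -13.1°

-13.1°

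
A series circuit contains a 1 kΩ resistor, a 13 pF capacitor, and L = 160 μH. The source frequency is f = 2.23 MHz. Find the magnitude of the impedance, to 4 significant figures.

3399 Ω

ω = 2πf = 1.401e+07 rad/s
X_L = ωL = 2242 Ω
X_C = 1/(ωC) = 5490 Ω
Net reactance X = X_L − X_C = -3248 Ω
Z = 1000 − j3248 Ω
|Z| = √(1000² + 3248²) = 3399 Ω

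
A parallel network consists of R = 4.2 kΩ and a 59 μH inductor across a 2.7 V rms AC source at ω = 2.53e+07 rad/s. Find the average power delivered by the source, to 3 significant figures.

X_L = ωL = 1490 Ω
Parallel: admittances add. Y = 1/R + 1/(jωL)
Y = (0.000238 − j0.000670) S
|Y| = 0.000711 S → |Z| = 1/|Y| = 1410 Ω, ∠Z = −∠Y = 70.4°
I = V/|Z| = 1.92 mA
P = VI cos φ = 2.7 × 0.00192 × cos(70.4°) = 1.74 mW

1.74 mW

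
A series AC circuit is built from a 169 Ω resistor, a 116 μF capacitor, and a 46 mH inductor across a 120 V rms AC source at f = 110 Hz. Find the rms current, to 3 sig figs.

ω = 2πf = 691.2 rad/s
X_L = ωL = 31.8 Ω
X_C = 1/(ωC) = 12.5 Ω
Net reactance X = X_L − X_C = 19.3 Ω
Z = 169 + j19.3 Ω
|Z| = √(169² + 19.3²) = 170 Ω
I = V/|Z| = 120/170 = 705 mA

705 mA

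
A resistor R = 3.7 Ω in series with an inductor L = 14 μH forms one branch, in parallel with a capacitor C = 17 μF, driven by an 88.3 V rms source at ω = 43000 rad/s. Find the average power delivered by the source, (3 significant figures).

X_L = ωL = 0.602 Ω
X_C = 1/(ωC) = 1.37 Ω
Branch 1 (R+jX_L): Z₁ = 3.70 + j0.602 Ω, |Z₁| = 3.75 Ω
Branch 2 (−jX_C): Z₂ = −j1.37 Ω
Parallel: Z = Z₁Z₂/(Z₁+Z₂), |Z| = 1.36 Ω, ∠Z = -69.1°
I = V/|Z| = 65.1 A
P = VI cos φ = 88.3 × 65.1 × cos(-69.1°) = 2.05 kW

2.05 kW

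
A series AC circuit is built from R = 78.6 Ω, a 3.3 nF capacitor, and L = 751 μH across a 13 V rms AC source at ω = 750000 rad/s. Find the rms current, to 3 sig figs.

X_L = ωL = 563 Ω
X_C = 1/(ωC) = 404 Ω
Net reactance X = X_L − X_C = 159 Ω
Z = 78.6 + j159 Ω
|Z| = √(78.6² + 159²) = 178 Ω
I = V/|Z| = 13/178 = 73.2 mA

73.2 mA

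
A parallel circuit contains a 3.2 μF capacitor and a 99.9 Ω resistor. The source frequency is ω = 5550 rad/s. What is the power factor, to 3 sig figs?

X_C = 1/(ωC) = 56.3 Ω
Parallel: admittances add. Y = 1/R + jωC
Y = (0.0100 + j0.0178) S
|Y| = 0.0204 S → |Z| = 1/|Y| = 49.1 Ω, ∠Z = −∠Y = -60.6°
cos φ = cos(-60.6°) = 0.491

0.491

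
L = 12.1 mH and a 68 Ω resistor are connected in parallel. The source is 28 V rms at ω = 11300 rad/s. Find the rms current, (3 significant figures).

460 mA

X_L = ωL = 137 Ω
Parallel: admittances add. Y = 1/R + 1/(jωL)
Y = (0.0147 − j0.00731) S
|Y| = 0.0164 S → |Z| = 1/|Y| = 60.9 Ω, ∠Z = −∠Y = 26.4°
I = V/|Z| = 28/60.9 = 460 mA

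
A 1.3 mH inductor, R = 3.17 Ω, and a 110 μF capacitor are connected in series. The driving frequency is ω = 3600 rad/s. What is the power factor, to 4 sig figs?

0.8270

X_L = ωL = 4.680 Ω
X_C = 1/(ωC) = 2.525 Ω
Net reactance X = X_L − X_C = 2.155 Ω
Z = 3.170 + j2.155 Ω
|Z| = √(3.170² + 2.155²) = 3.833 Ω
∠Z = arctan(2.155/3.170) = 34.21°
cos φ = cos(34.21°) = 0.8270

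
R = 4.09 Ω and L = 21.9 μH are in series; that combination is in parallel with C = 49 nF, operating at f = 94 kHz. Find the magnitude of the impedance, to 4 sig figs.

21.30 Ω

ω = 2πf = 590600 rad/s
X_L = ωL = 12.93 Ω
X_C = 1/(ωC) = 34.55 Ω
Branch 1 (R+jX_L): Z₁ = 4.090 + j12.93 Ω, |Z₁| = 13.57 Ω
Branch 2 (−jX_C): Z₂ = −j34.55 Ω
Parallel: Z = Z₁Z₂/(Z₁+Z₂), |Z| = 21.30 Ω, ∠Z = 61.74°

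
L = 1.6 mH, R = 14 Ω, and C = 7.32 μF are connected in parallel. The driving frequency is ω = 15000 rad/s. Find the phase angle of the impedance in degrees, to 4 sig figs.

X_L = ωL = 24.00 Ω
X_C = 1/(ωC) = 9.107 Ω
Parallel: admittances add. Y = 1/R + 1/(jωL) + jωC
Y = (0.07143 + j0.06813) S
|Y| = 0.09871 S → |Z| = 1/|Y| = 10.13 Ω, ∠Z = −∠Y = -43.65°

-43.65°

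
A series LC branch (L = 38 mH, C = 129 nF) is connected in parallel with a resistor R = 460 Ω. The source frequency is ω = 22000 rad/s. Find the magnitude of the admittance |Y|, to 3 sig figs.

3.00 mS

X_L = ωL = 836 Ω
X_C = 1/(ωC) = 352 Ω
Branch 1: Z₁ = R = 460 Ω
Branch 2 (series LC): Z₂ = j(X_L − X_C) = j484 Ω
Parallel: Z = Z₁Z₂/(Z₁+Z₂), |Z| = 333 Ω, ∠Z = 43.6°
|Y| = 1/|Z| = 3.00 mS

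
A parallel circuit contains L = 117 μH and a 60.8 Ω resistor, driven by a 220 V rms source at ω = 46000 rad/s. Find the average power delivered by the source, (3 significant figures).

X_L = ωL = 5.38 Ω
Parallel: admittances add. Y = 1/R + 1/(jωL)
Y = (0.0164 − j0.186) S
|Y| = 0.187 S → |Z| = 1/|Y| = 5.36 Ω, ∠Z = −∠Y = 84.9°
I = V/|Z| = 41.0 A
P = VI cos φ = 220 × 41.0 × cos(84.9°) = 796 W

796 W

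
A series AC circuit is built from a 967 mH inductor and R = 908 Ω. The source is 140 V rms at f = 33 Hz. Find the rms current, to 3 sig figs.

151 mA

ω = 2πf = 207.3 rad/s
X_L = ωL = 201 Ω
Z = 908 + j201 Ω
|Z| = √(908² + 201²) = 930 Ω
I = V/|Z| = 140/930 = 151 mA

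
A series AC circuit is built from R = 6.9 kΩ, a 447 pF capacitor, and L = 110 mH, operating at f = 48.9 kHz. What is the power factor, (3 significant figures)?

0.252

ω = 2πf = 307200 rad/s
X_L = ωL = 33800 Ω
X_C = 1/(ωC) = 7280 Ω
Net reactance X = X_L − X_C = 26500 Ω
Z = 6900 + j26500 Ω
|Z| = √(6900² + 26500²) = 27400 Ω
∠Z = arctan(26500/6900) = 75.4°
cos φ = cos(75.4°) = 0.252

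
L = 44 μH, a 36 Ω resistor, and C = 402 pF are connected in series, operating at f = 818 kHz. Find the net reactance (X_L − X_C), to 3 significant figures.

-258 Ω

ω = 2πf = 5.14e+06 rad/s
X_L = ωL = 226 Ω
X_C = 1/(ωC) = 484 Ω
X = 226 − 484 = -258 Ω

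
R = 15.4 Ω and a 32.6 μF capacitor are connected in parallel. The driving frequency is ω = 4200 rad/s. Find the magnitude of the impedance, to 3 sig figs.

6.60 Ω

X_C = 1/(ωC) = 7.30 Ω
Parallel: admittances add. Y = 1/R + jωC
Y = (0.0649 + j0.137) S
|Y| = 0.152 S → |Z| = 1/|Y| = 6.60 Ω, ∠Z = −∠Y = -64.6°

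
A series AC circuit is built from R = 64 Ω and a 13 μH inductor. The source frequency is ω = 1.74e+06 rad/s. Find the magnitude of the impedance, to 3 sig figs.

67.9 Ω

X_L = ωL = 22.6 Ω
Z = 64.0 + j22.6 Ω
|Z| = √(64.0² + 22.6²) = 67.9 Ω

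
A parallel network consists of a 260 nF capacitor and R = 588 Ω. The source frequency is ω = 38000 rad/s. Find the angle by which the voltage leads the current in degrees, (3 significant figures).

-80.2°

X_C = 1/(ωC) = 101 Ω
Parallel: admittances add. Y = 1/R + jωC
Y = (0.00170 + j0.00988) S
|Y| = 0.0100 S → |Z| = 1/|Y| = 99.7 Ω, ∠Z = −∠Y = -80.2°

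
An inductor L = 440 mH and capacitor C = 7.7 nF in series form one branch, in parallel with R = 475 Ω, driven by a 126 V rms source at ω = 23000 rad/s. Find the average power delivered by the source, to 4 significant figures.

X_L = ωL = 10120 Ω
X_C = 1/(ωC) = 5647 Ω
Branch 1: Z₁ = R = 475.0 Ω
Branch 2 (series LC): Z₂ = j(X_L − X_C) = j4473 Ω
Parallel: Z = Z₁Z₂/(Z₁+Z₂), |Z| = 472.3 Ω, ∠Z = 6.061°
I = V/|Z| = 266.8 mA
P = VI cos φ = 126 × 0.2668 × cos(6.061°) = 33.42 W

33.42 W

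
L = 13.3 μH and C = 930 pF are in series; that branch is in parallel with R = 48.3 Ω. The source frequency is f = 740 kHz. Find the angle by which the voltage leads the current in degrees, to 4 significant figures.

ω = 2πf = 4.65e+06 rad/s
X_L = ωL = 61.84 Ω
X_C = 1/(ωC) = 231.3 Ω
Branch 1: Z₁ = R = 48.30 Ω
Branch 2 (series LC): Z₂ = j(X_L − X_C) = −j169.4 Ω
Parallel: Z = Z₁Z₂/(Z₁+Z₂), |Z| = 46.45 Ω, ∠Z = -15.91°

-15.91°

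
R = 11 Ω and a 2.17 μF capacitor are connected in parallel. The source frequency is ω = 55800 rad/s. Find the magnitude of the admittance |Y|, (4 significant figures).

151.4 mS

X_C = 1/(ωC) = 8.259 Ω
Parallel: admittances add. Y = 1/R + jωC
Y = (0.09091 + j0.1211) S
|Y| = 0.1514 S → |Z| = 1/|Y| = 6.604 Ω, ∠Z = −∠Y = -53.10°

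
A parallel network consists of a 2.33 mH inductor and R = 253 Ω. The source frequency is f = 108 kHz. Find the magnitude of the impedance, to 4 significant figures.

ω = 2πf = 678600 rad/s
X_L = ωL = 1581 Ω
Parallel: admittances add. Y = 1/R + 1/(jωL)
Y = (0.003953 − j0.0006325) S
|Y| = 0.004003 S → |Z| = 1/|Y| = 249.8 Ω, ∠Z = −∠Y = 9.091°

249.8 Ω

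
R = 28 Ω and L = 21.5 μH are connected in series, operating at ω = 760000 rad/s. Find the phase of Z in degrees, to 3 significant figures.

30.3°

X_L = ωL = 16.3 Ω
Z = 28.0 + j16.3 Ω
|Z| = √(28.0² + 16.3²) = 32.4 Ω
∠Z = arctan(16.3/28.0) = 30.3°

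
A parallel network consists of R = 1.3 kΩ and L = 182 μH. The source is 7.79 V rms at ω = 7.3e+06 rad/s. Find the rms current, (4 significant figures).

8.384 mA

X_L = ωL = 1329 Ω
Parallel: admittances add. Y = 1/R + 1/(jωL)
Y = (0.0007692 − j0.0007527) S
|Y| = 0.001076 S → |Z| = 1/|Y| = 929.2 Ω, ∠Z = −∠Y = 44.38°
I = V/|Z| = 7.79/929.2 = 8.384 mA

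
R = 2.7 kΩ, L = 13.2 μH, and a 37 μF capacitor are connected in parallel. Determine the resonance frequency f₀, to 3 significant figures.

7.20 kHz

ω₀ = 1/√(LC) = 1/√(1.32e-05 × 3.7e-05) = 45250 rad/s
f₀ = ω₀/(2π) = 7.20 kHz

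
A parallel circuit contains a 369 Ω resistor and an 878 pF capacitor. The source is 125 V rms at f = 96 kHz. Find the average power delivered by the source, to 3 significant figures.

42.3 W

ω = 2πf = 603200 rad/s
X_C = 1/(ωC) = 1890 Ω
Parallel: admittances add. Y = 1/R + jωC
Y = (0.00271 + j0.000530) S
|Y| = 0.00276 S → |Z| = 1/|Y| = 362 Ω, ∠Z = −∠Y = -11.1°
I = V/|Z| = 345 mA
P = VI cos φ = 125 × 0.345 × cos(-11.1°) = 42.3 W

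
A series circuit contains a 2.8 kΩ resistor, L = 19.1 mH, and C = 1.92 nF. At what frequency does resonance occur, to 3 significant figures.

ω₀ = 1/√(LC) = 1/√(0.0191 × 1.92e-09) = 165100 rad/s
f₀ = ω₀/(2π) = 26.3 kHz

26.3 kHz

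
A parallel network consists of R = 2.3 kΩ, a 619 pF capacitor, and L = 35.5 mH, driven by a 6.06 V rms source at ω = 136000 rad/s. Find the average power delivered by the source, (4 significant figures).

X_L = ωL = 4828 Ω
X_C = 1/(ωC) = 11880 Ω
Parallel: admittances add. Y = 1/R + 1/(jωL) + jωC
Y = (0.0004348 − j0.0001229) S
|Y| = 0.0004518 S → |Z| = 1/|Y| = 2213 Ω, ∠Z = −∠Y = 15.79°
I = V/|Z| = 2.738 mA
P = VI cos φ = 6.06 × 0.002738 × cos(15.79°) = 15.97 mW

15.97 mW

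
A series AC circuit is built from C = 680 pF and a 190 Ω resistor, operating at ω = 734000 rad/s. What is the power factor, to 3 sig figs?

X_C = 1/(ωC) = 2000 Ω
Z = 190 − j2000 Ω
|Z| = √(190² + 2000²) = 2010 Ω
∠Z = arctan(-2000/190) = -84.6°
cos φ = cos(-84.6°) = 0.0944

0.0944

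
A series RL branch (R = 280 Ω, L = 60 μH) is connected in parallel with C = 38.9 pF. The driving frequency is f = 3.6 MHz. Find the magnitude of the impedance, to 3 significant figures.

4420 Ω

ω = 2πf = 2.262e+07 rad/s
X_L = ωL = 1360 Ω
X_C = 1/(ωC) = 1140 Ω
Branch 1 (R+jX_L): Z₁ = 280 + j1360 Ω, |Z₁| = 1390 Ω
Branch 2 (−jX_C): Z₂ = −j1140 Ω
Parallel: Z = Z₁Z₂/(Z₁+Z₂), |Z| = 4420 Ω, ∠Z = -49.9°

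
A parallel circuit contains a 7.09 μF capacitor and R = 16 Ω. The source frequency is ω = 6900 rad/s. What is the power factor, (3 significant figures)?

X_C = 1/(ωC) = 20.4 Ω
Parallel: admittances add. Y = 1/R + jωC
Y = (0.0625 + j0.0489) S
|Y| = 0.0794 S → |Z| = 1/|Y| = 12.6 Ω, ∠Z = −∠Y = -38.1°
cos φ = cos(-38.1°) = 0.787

0.787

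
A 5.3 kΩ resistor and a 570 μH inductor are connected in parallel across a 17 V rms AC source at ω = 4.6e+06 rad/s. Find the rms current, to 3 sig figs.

7.23 mA

X_L = ωL = 2620 Ω
Parallel: admittances add. Y = 1/R + 1/(jωL)
Y = (0.000189 − j0.000381) S
|Y| = 0.000426 S → |Z| = 1/|Y| = 2350 Ω, ∠Z = −∠Y = 63.7°
I = V/|Z| = 17/2350 = 7.23 mA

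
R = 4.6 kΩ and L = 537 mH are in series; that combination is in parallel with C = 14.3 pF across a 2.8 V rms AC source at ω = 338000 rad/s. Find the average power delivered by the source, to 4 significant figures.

X_L = ωL = 181500 Ω
X_C = 1/(ωC) = 206900 Ω
Branch 1 (R+jX_L): Z₁ = 4600 + j181500 Ω, |Z₁| = 181600 Ω
Branch 2 (−jX_C): Z₂ = −j206900 Ω
Parallel: Z = Z₁Z₂/(Z₁+Z₂), |Z| = 1.456e+06 Ω, ∠Z = 78.28°
I = V/|Z| = 1.923 μA
P = VI cos φ = 2.8 × 1.923e-06 × cos(78.28°) = 1.094 μW

1.094 μW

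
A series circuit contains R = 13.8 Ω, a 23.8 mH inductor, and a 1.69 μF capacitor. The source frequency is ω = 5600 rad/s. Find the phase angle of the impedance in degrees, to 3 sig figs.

63.4°

X_L = ωL = 133 Ω
X_C = 1/(ωC) = 106 Ω
Net reactance X = X_L − X_C = 27.6 Ω
Z = 13.8 + j27.6 Ω
|Z| = √(13.8² + 27.6²) = 30.9 Ω
∠Z = arctan(27.6/13.8) = 63.4°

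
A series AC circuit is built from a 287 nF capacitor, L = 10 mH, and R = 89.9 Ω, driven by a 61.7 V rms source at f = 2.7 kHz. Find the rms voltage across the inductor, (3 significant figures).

ω = 2πf = 16960 rad/s
X_L = ωL = 170 Ω
X_C = 1/(ωC) = 205 Ω
Net reactance X = X_L − X_C = -35.7 Ω
Z = 89.9 − j35.7 Ω
|Z| = √(89.9² + 35.7²) = 96.7 Ω
I = V/|Z| = 638 mA
V_L = I·|Z_L| = 0.638 × 170 = 108 V

108 V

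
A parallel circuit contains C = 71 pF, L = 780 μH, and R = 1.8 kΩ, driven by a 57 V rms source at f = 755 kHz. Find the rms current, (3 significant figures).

ω = 2πf = 4.744e+06 rad/s
X_L = ωL = 3700 Ω
X_C = 1/(ωC) = 2970 Ω
Parallel: admittances add. Y = 1/R + 1/(jωL) + jωC
Y = (0.000556 + j6.66e-05) S
|Y| = 0.000560 S → |Z| = 1/|Y| = 1790 Ω, ∠Z = −∠Y = -6.83°
I = V/|Z| = 57/1790 = 31.9 mA

31.9 mA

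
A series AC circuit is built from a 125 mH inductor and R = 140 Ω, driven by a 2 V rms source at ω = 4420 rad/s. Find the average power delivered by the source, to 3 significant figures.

1.72 mW

X_L = ωL = 552 Ω
Z = 140 + j552 Ω
|Z| = √(140² + 552²) = 570 Ω
∠Z = arctan(552/140) = 75.8°
I = V/|Z| = 3.51 mA
P = VI cos φ = 2 × 0.00351 × cos(75.8°) = 1.72 mW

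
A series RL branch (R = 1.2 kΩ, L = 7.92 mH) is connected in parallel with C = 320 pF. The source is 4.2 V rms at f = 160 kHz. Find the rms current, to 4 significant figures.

839.0 μA

ω = 2πf = 1.005e+06 rad/s
X_L = ωL = 7962 Ω
X_C = 1/(ωC) = 3108 Ω
Branch 1 (R+jX_L): Z₁ = 1200 + j7962 Ω, |Z₁| = 8052 Ω
Branch 2 (−jX_C): Z₂ = −j3108 Ω
Parallel: Z = Z₁Z₂/(Z₁+Z₂), |Z| = 5006 Ω, ∠Z = -84.68°
I = V/|Z| = 4.2/5006 = 839.0 μA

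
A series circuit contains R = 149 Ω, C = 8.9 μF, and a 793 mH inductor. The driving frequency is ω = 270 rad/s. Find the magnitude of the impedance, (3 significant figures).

X_L = ωL = 214 Ω
X_C = 1/(ωC) = 416 Ω
Net reactance X = X_L − X_C = -202 Ω
Z = 149 − j202 Ω
|Z| = √(149² + 202²) = 251 Ω

251 Ω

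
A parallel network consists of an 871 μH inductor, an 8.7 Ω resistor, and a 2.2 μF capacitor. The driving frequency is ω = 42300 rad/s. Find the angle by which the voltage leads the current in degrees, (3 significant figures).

X_L = ωL = 36.8 Ω
X_C = 1/(ωC) = 10.7 Ω
Parallel: admittances add. Y = 1/R + 1/(jωL) + jωC
Y = (0.115 + j0.0659) S
|Y| = 0.133 S → |Z| = 1/|Y| = 7.55 Ω, ∠Z = −∠Y = -29.8°

-29.8°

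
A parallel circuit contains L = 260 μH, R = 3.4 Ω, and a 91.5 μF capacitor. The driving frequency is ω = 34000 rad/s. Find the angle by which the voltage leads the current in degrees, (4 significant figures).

-84.40°

X_L = ωL = 8.840 Ω
X_C = 1/(ωC) = 0.3214 Ω
Parallel: admittances add. Y = 1/R + 1/(jωL) + jωC
Y = (0.2941 + j2.998) S
|Y| = 3.012 S → |Z| = 1/|Y| = 0.3320 Ω, ∠Z = −∠Y = -84.40°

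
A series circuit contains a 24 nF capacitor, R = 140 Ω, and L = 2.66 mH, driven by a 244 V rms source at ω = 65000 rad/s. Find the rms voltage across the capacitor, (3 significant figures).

X_L = ωL = 173 Ω
X_C = 1/(ωC) = 641 Ω
Net reactance X = X_L − X_C = -468 Ω
Z = 140 − j468 Ω
|Z| = √(140² + 468²) = 489 Ω
I = V/|Z| = 499 mA
V_C = I·|Z_C| = 0.499 × 641 = 320 V

320 V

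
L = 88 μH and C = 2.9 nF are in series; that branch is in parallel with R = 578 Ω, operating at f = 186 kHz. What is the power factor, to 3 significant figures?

ω = 2πf = 1.169e+06 rad/s
X_L = ωL = 103 Ω
X_C = 1/(ωC) = 295 Ω
Branch 1: Z₁ = R = 578 Ω
Branch 2 (series LC): Z₂ = j(X_L − X_C) = −j192 Ω
Parallel: Z = Z₁Z₂/(Z₁+Z₂), |Z| = 182 Ω, ∠Z = -71.6°
cos φ = cos(-71.6°) = 0.316

0.316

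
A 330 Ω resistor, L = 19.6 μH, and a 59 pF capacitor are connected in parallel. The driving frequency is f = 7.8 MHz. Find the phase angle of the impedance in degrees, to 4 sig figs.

-31.41°

ω = 2πf = 4.901e+07 rad/s
X_L = ωL = 960.6 Ω
X_C = 1/(ωC) = 345.8 Ω
Parallel: admittances add. Y = 1/R + 1/(jωL) + jωC
Y = (0.003030 + j0.001850) S
|Y| = 0.003551 S → |Z| = 1/|Y| = 281.6 Ω, ∠Z = −∠Y = -31.41°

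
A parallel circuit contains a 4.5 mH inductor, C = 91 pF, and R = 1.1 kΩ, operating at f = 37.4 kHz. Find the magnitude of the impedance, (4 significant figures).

771.3 Ω

ω = 2πf = 235000 rad/s
X_L = ωL = 1057 Ω
X_C = 1/(ωC) = 46760 Ω
Parallel: admittances add. Y = 1/R + 1/(jωL) + jωC
Y = (0.0009091 − j0.0009243) S
|Y| = 0.001296 S → |Z| = 1/|Y| = 771.3 Ω, ∠Z = −∠Y = 45.47°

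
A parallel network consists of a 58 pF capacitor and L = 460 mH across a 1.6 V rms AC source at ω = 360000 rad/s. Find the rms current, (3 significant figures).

X_L = ωL = 166000 Ω
X_C = 1/(ωC) = 47900 Ω
Parallel: admittances add. Y = 1/(jωL) + jωC
Y = (0 + j1.48e-05) S
|Y| = 1.48e-05 S → |Z| = 1/|Y| = 67400 Ω, ∠Z = −∠Y = -90.0°
I = V/|Z| = 1.6/67400 = 23.7 μA

23.7 μA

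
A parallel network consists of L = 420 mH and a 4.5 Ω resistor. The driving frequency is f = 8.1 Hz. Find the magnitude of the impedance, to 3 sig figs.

ω = 2πf = 50.89 rad/s
X_L = ωL = 21.4 Ω
Parallel: admittances add. Y = 1/R + 1/(jωL)
Y = (0.222 − j0.0468) S
|Y| = 0.227 S → |Z| = 1/|Y| = 4.40 Ω, ∠Z = −∠Y = 11.9°

4.40 Ω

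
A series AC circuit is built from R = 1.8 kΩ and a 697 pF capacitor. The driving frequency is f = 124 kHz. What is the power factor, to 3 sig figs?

ω = 2πf = 779100 rad/s
X_C = 1/(ωC) = 1840 Ω
Z = 1800 − j1840 Ω
|Z| = √(1800² + 1840²) = 2580 Ω
∠Z = arctan(-1840/1800) = -45.7°
cos φ = cos(-45.7°) = 0.699

0.699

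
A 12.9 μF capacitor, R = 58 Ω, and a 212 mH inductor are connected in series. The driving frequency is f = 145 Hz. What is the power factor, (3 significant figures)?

0.473

ω = 2πf = 911.1 rad/s
X_L = ωL = 193 Ω
X_C = 1/(ωC) = 85.1 Ω
Net reactance X = X_L − X_C = 108 Ω
Z = 58.0 + j108 Ω
|Z| = √(58.0² + 108²) = 123 Ω
∠Z = arctan(108/58.0) = 61.8°
cos φ = cos(61.8°) = 0.473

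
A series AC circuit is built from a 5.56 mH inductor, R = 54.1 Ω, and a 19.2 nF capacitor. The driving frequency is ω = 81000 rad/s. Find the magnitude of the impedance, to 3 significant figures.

200 Ω

X_L = ωL = 450 Ω
X_C = 1/(ωC) = 643 Ω
Net reactance X = X_L − X_C = -193 Ω
Z = 54.1 − j193 Ω
|Z| = √(54.1² + 193²) = 200 Ω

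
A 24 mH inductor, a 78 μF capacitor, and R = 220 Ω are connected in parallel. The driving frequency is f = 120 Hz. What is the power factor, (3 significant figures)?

0.788

ω = 2πf = 754.0 rad/s
X_L = ωL = 18.1 Ω
X_C = 1/(ωC) = 17.0 Ω
Parallel: admittances add. Y = 1/R + 1/(jωL) + jωC
Y = (0.00455 + j0.00355) S
|Y| = 0.00577 S → |Z| = 1/|Y| = 173 Ω, ∠Z = −∠Y = -38.0°
cos φ = cos(-38.0°) = 0.788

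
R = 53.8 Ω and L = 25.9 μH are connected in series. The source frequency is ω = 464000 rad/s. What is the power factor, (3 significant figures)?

X_L = ωL = 12.0 Ω
Z = 53.8 + j12.0 Ω
|Z| = √(53.8² + 12.0²) = 55.1 Ω
∠Z = arctan(12.0/53.8) = 12.6°
cos φ = cos(12.6°) = 0.976

0.976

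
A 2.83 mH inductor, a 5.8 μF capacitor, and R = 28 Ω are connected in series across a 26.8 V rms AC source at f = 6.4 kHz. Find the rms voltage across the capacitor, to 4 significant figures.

1.017 V

ω = 2πf = 40210 rad/s
X_L = ωL = 113.8 Ω
X_C = 1/(ωC) = 4.288 Ω
Net reactance X = X_L − X_C = 109.5 Ω
Z = 28.00 + j109.5 Ω
|Z| = √(28.00² + 109.5²) = 113.0 Ω
I = V/|Z| = 237.1 mA
V_C = I·|Z_C| = 0.2371 × 4.288 = 1.017 V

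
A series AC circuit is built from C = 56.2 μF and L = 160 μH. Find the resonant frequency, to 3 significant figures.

ω₀ = 1/√(LC) = 1/√(0.00016 × 5.62e-05) = 10550 rad/s
f₀ = ω₀/(2π) = 1.68 kHz

1.68 kHz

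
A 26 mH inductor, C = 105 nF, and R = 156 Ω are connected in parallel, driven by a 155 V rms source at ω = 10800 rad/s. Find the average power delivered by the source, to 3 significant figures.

154 W

X_L = ωL = 281 Ω
X_C = 1/(ωC) = 882 Ω
Parallel: admittances add. Y = 1/R + 1/(jωL) + jωC
Y = (0.00641 − j0.00243) S
|Y| = 0.00685 S → |Z| = 1/|Y| = 146 Ω, ∠Z = −∠Y = 20.7°
I = V/|Z| = 1.06 A
P = VI cos φ = 155 × 1.06 × cos(20.7°) = 154 W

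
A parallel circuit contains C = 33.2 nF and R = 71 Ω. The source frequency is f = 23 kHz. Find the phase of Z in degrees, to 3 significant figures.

-18.8°

ω = 2πf = 144500 rad/s
X_C = 1/(ωC) = 208 Ω
Parallel: admittances add. Y = 1/R + jωC
Y = (0.0141 + j0.00480) S
|Y| = 0.0149 S → |Z| = 1/|Y| = 67.2 Ω, ∠Z = −∠Y = -18.8°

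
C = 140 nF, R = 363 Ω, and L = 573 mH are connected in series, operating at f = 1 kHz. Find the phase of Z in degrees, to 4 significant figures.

ω = 2πf = 6283 rad/s
X_L = ωL = 3600 Ω
X_C = 1/(ωC) = 1137 Ω
Net reactance X = X_L − X_C = 2463 Ω
Z = 363.0 + j2463 Ω
|Z| = √(363.0² + 2463²) = 2490 Ω
∠Z = arctan(2463/363.0) = 81.62°

81.62°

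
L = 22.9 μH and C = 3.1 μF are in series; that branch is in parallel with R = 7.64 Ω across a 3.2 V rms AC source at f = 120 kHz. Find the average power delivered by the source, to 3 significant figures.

ω = 2πf = 754000 rad/s
X_L = ωL = 17.3 Ω
X_C = 1/(ωC) = 0.428 Ω
Branch 1: Z₁ = R = 7.64 Ω
Branch 2 (series LC): Z₂ = j(X_L − X_C) = j16.8 Ω
Parallel: Z = Z₁Z₂/(Z₁+Z₂), |Z| = 6.96 Ω, ∠Z = 24.4°
I = V/|Z| = 460 mA
P = VI cos φ = 3.2 × 0.460 × cos(24.4°) = 1.34 W

1.34 W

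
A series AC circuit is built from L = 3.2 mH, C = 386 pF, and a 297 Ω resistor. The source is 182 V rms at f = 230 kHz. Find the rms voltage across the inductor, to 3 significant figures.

ω = 2πf = 1.445e+06 rad/s
X_L = ωL = 4620 Ω
X_C = 1/(ωC) = 1790 Ω
Net reactance X = X_L − X_C = 2830 Ω
Z = 297 + j2830 Ω
|Z| = √(297² + 2830²) = 2850 Ω
I = V/|Z| = 63.9 mA
V_L = I·|Z_L| = 0.0639 × 4620 = 296 V

296 V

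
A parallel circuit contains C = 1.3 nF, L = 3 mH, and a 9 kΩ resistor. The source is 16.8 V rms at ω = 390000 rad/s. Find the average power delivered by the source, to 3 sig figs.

31.4 mW

X_L = ωL = 1170 Ω
X_C = 1/(ωC) = 1970 Ω
Parallel: admittances add. Y = 1/R + 1/(jωL) + jωC
Y = (0.000111 − j0.000348) S
|Y| = 0.000365 S → |Z| = 1/|Y| = 2740 Ω, ∠Z = −∠Y = 72.3°
I = V/|Z| = 6.13 mA
P = VI cos φ = 16.8 × 0.00613 × cos(72.3°) = 31.4 mW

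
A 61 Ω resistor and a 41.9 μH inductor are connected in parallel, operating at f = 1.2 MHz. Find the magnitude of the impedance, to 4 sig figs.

ω = 2πf = 7.54e+06 rad/s
X_L = ωL = 315.9 Ω
Parallel: admittances add. Y = 1/R + 1/(jωL)
Y = (0.01639 − j0.003165) S
|Y| = 0.01670 S → |Z| = 1/|Y| = 59.89 Ω, ∠Z = −∠Y = 10.93°

59.89 Ω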